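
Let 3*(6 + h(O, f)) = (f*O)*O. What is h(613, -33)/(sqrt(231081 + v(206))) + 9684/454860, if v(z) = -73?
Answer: 269/12635 - 4133465*sqrt(14438)/57752 ≈ -8600.0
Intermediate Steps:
h(O, f) = -6 + f*O**2/3 (h(O, f) = -6 + ((f*O)*O)/3 = -6 + ((O*f)*O)/3 = -6 + (f*O**2)/3 = -6 + f*O**2/3)
h(613, -33)/(sqrt(231081 + v(206))) + 9684/454860 = (-6 + (1/3)*(-33)*613**2)/(sqrt(231081 - 73)) + 9684/454860 = (-6 + (1/3)*(-33)*375769)/(sqrt(231008)) + 9684*(1/454860) = (-6 - 4133459)/((4*sqrt(14438))) + 269/12635 = -4133465*sqrt(14438)/57752 + 269/12635 = 269/12635 - 4133465*sqrt(14438)/57752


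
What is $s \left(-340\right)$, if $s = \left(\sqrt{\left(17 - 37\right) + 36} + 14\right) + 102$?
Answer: $-40800$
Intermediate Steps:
$s = 120$ ($s = \left(\sqrt{\left(17 - 37\right) + 36} + 14\right) + 102 = \left(\sqrt{-20 + 36} + 14\right) + 102 = \left(\sqrt{16} + 14\right) + 102 = \left(4 + 14\right) + 102 = 18 + 102 = 120$)
$s \left(-340\right) = 120 \left(-340\right) = -40800$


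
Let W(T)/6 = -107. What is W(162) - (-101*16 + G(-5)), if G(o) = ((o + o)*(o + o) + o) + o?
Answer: 884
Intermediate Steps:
W(T) = -642 (W(T) = 6*(-107) = -642)
G(o) = 2*o + 4*o**2 (G(o) = ((2*o)*(2*o) + o) + o = (4*o**2 + o) + o = (o + 4*o**2) + o = 2*o + 4*o**2)
W(162) - (-101*16 + G(-5)) = -642 - (-101*16 + 2*(-5)*(1 + 2*(-5))) = -642 - (-1616 + 2*(-5)*(1 - 10)) = -642 - (-1616 + 2*(-5)*(-9)) = -642 - (-1616 + 90) = -642 - 1*(-1526) = -642 + 1526 = 884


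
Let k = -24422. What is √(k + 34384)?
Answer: √9962 ≈ 99.810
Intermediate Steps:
√(k + 34384) = √(-24422 + 34384) = √9962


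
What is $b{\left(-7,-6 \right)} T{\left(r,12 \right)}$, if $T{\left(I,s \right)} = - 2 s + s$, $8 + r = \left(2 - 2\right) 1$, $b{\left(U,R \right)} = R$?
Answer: $72$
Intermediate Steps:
$r = -8$ ($r = -8 + \left(2 - 2\right) 1 = -8 + 0 \cdot 1 = -8 + 0 = -8$)
$T{\left(I,s \right)} = - s$
$b{\left(-7,-6 \right)} T{\left(r,12 \right)} = - 6 \left(\left(-1\right) 12\right) = \left(-6\right) \left(-12\right) = 72$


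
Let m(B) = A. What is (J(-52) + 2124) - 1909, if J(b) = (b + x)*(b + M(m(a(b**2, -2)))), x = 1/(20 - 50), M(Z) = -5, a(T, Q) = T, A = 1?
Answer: 31809/10 ≈ 3180.9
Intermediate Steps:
m(B) = 1
x = -1/30 (x = 1/(-30) = -1/30 ≈ -0.033333)
J(b) = (-5 + b)*(-1/30 + b) (J(b) = (b - 1/30)*(b - 5) = (-1/30 + b)*(-5 + b) = (-5 + b)*(-1/30 + b))
(J(-52) + 2124) - 1909 = ((1/6 + (-52)**2 - 151/30*(-52)) + 2124) - 1909 = ((1/6 + 2704 + 3926/15) + 2124) - 1909 = (29659/10 + 2124) - 1909 = 50899/10 - 1909 = 31809/10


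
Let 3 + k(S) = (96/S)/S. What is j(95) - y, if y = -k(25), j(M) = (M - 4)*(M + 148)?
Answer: 13818846/625 ≈ 22110.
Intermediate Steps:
j(M) = (-4 + M)*(148 + M)
k(S) = -3 + 96/S**2 (k(S) = -3 + (96/S)/S = -3 + 96/S**2)
y = 1779/625 (y = -(-3 + 96/25**2) = -(-3 + 96*(1/625)) = -(-3 + 96/625) = -1*(-1779/625) = 1779/625 ≈ 2.8464)
j(95) - y = (-592 + 95**2 + 144*95) - 1*1779/625 = (-592 + 9025 + 13680) - 1779/625 = 22113 - 1779/625 = 13818846/625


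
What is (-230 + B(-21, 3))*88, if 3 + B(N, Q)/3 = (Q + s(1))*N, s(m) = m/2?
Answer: -40436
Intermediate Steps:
s(m) = m/2 (s(m) = m*(1/2) = m/2)
B(N, Q) = -9 + 3*N*(1/2 + Q) (B(N, Q) = -9 + 3*((Q + (1/2)*1)*N) = -9 + 3*((Q + 1/2)*N) = -9 + 3*((1/2 + Q)*N) = -9 + 3*(N*(1/2 + Q)) = -9 + 3*N*(1/2 + Q))
(-230 + B(-21, 3))*88 = (-230 + (-9 + (3/2)*(-21) + 3*(-21)*3))*88 = (-230 + (-9 - 63/2 - 189))*88 = (-230 - 459/2)*88 = -919/2*88 = -40436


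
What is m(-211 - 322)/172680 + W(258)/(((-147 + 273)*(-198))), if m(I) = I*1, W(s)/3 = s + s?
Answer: -2598203/39889080 ≈ -0.065136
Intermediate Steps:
W(s) = 6*s (W(s) = 3*(s + s) = 3*(2*s) = 6*s)
m(I) = I
m(-211 - 322)/172680 + W(258)/(((-147 + 273)*(-198))) = (-211 - 322)/172680 + (6*258)/(((-147 + 273)*(-198))) = -533*1/172680 + 1548/((126*(-198))) = -533/172680 + 1548/(-24948) = -533/172680 + 1548*(-1/24948) = -533/172680 - 43/693 = -2598203/39889080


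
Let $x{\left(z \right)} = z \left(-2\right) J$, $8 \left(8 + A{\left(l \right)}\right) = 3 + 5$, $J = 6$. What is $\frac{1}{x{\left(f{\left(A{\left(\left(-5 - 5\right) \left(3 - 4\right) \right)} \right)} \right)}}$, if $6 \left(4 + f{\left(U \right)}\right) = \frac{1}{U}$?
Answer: $\frac{7}{338} \approx 0.02071$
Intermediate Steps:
$A{\left(l \right)} = -7$ ($A{\left(l \right)} = -8 + \frac{3 + 5}{8} = -8 + \frac{1}{8} \cdot 8 = -8 + 1 = -7$)
$f{\left(U \right)} = -4 + \frac{1}{6 U}$
$x{\left(z \right)} = - 12 z$ ($x{\left(z \right)} = z \left(-2\right) 6 = - 2 z 6 = - 12 z$)
$\frac{1}{x{\left(f{\left(A{\left(\left(-5 - 5\right) \left(3 - 4\right) \right)} \right)} \right)}} = \frac{1}{\left(-12\right) \left(-4 + \frac{1}{6 \left(-7\right)}\right)} = \frac{1}{\left(-12\right) \left(-4 + \frac{1}{6} \left(- \frac{1}{7}\right)\right)} = \frac{1}{\left(-12\right) \left(-4 - \frac{1}{42}\right)} = \frac{1}{\left(-12\right) \left(- \frac{169}{42}\right)} = \frac{1}{\frac{338}{7}} = \frac{7}{338}$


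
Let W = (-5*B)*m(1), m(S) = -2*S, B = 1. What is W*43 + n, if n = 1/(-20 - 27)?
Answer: 20209/47 ≈ 429.98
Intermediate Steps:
n = -1/47 (n = 1/(-47) = -1/47 ≈ -0.021277)
W = 10 (W = (-5*1)*(-2*1) = -5*(-2) = 10)
W*43 + n = 10*43 - 1/47 = 430 - 1/47 = 20209/47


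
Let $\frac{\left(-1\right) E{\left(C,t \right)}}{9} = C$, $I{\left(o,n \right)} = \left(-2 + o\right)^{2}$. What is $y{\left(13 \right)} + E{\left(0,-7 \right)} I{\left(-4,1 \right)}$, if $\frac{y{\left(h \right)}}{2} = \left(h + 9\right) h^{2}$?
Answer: $7436$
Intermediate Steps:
$E{\left(C,t \right)} = - 9 C$
$y{\left(h \right)} = 2 h^{2} \left(9 + h\right)$ ($y{\left(h \right)} = 2 \left(h + 9\right) h^{2} = 2 \left(9 + h\right) h^{2} = 2 h^{2} \left(9 + h\right)$)
$y{\left(13 \right)} + E{\left(0,-7 \right)} I{\left(-4,1 \right)} = 2 \cdot 13^{2} \left(9 + 13\right) + \left(-9\right) 0 \left(-2 - 4\right)^{2} = 2 \cdot 169 \cdot 22 + 0 \left(-6\right)^{2} = 7436 + 0 \cdot 36 = 7436 + 0 = 7436$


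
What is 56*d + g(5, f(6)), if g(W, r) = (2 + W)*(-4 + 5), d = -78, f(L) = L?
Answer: -4361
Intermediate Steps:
g(W, r) = 2 + W (g(W, r) = (2 + W)*1 = 2 + W)
56*d + g(5, f(6)) = 56*(-78) + (2 + 5) = -4368 + 7 = -4361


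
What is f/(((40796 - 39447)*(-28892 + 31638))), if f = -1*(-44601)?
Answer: 44601/3704354 ≈ 0.012040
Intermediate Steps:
f = 44601
f/(((40796 - 39447)*(-28892 + 31638))) = 44601/(((40796 - 39447)*(-28892 + 31638))) = 44601/((1349*2746)) = 44601/3704354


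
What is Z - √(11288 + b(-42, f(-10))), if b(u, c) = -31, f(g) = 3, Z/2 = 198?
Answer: 396 - √11257 ≈ 289.90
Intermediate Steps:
Z = 396 (Z = 2*198 = 396)
Z - √(11288 + b(-42, f(-10))) = 396 - √(11288 - 31) = 396 - √11257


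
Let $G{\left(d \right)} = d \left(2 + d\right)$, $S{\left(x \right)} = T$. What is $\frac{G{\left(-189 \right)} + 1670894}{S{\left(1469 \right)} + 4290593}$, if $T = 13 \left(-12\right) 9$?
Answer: $\frac{1706237}{4289189} \approx 0.3978$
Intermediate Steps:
$T = -1404$ ($T = \left(-156\right) 9 = -1404$)
$S{\left(x \right)} = -1404$
$\frac{G{\left(-189 \right)} + 1670894}{S{\left(1469 \right)} + 4290593} = \frac{- 189 \left(2 - 189\right) + 1670894}{-1404 + 4290593} = \frac{\left(-189\right) \left(-187\right) + 1670894}{4289189} = \left(35343 + 1670894\right) \frac{1}{4289189} = 1706237 \cdot \frac{1}{4289189} = \frac{1706237}{4289189}$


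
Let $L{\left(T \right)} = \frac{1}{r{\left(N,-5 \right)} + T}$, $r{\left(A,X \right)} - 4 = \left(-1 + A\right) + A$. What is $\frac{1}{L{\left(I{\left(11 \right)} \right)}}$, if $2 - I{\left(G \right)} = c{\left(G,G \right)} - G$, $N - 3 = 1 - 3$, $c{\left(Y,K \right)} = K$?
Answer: $7$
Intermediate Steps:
$N = 1$ ($N = 3 + \left(1 - 3\right) = 3 - 2 = 1$)
$r{\left(A,X \right)} = 3 + 2 A$ ($r{\left(A,X \right)} = 4 + \left(\left(-1 + A\right) + A\right) = 4 + \left(-1 + 2 A\right) = 3 + 2 A$)
$I{\left(G \right)} = 2$ ($I{\left(G \right)} = 2 - \left(G - G\right) = 2 - 0 = 2 + 0 = 2$)
$L{\left(T \right)} = \frac{1}{5 + T}$ ($L{\left(T \right)} = \frac{1}{\left(3 + 2 \cdot 1\right) + T} = \frac{1}{\left(3 + 2\right) + T} = \frac{1}{5 + T}$)
$\frac{1}{L{\left(I{\left(11 \right)} \right)}} = \frac{1}{\frac{1}{5 + 2}} = \frac{1}{\frac{1}{7}} = 7$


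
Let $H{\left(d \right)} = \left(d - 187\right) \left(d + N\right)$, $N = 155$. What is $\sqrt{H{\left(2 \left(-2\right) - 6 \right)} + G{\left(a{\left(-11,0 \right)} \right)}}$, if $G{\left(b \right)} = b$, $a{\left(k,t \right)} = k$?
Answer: $4 i \sqrt{1786} \approx 169.04 i$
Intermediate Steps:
$H{\left(d \right)} = \left(-187 + d\right) \left(155 + d\right)$ ($H{\left(d \right)} = \left(d - 187\right) \left(d + 155\right) = \left(-187 + d\right) \left(155 + d\right)$)
$\sqrt{H{\left(2 \left(-2\right) - 6 \right)} + G{\left(a{\left(-11,0 \right)} \right)}} = \sqrt{\left(-28985 + \left(2 \left(-2\right) - 6\right)^{2} - 32 \left(2 \left(-2\right) - 6\right)\right) - 11} = \sqrt{\left(-28985 + \left(-4 - 6\right)^{2} - 32 \left(-4 - 6\right)\right) - 11} = \sqrt{\left(-28985 + \left(-10\right)^{2} - -320\right) - 11} = \sqrt{\left(-28985 + 100 + 320\right) - 11} = \sqrt{-28565 - 11} = \sqrt{-28576} = 4 i \sqrt{1786}$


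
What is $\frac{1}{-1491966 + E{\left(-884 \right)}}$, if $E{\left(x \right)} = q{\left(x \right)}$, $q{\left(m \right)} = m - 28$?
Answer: $- \frac{1}{1492878} \approx -6.6985 \cdot 10^{-7}$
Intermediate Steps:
$q{\left(m \right)} = -28 + m$
$E{\left(x \right)} = -28 + x$
$\frac{1}{-1491966 + E{\left(-884 \right)}} = \frac{1}{-1491966 - 912} = \frac{1}{-1492878} = - \frac{1}{1492878}$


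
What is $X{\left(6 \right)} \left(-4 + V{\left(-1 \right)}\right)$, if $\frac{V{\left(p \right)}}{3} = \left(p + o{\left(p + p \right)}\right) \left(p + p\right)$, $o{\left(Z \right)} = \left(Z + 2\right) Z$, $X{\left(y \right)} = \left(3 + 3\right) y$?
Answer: $72$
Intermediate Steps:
$X{\left(y \right)} = 6 y$
$o{\left(Z \right)} = Z \left(2 + Z\right)$ ($o{\left(Z \right)} = \left(2 + Z\right) Z = Z \left(2 + Z\right)$)
$V{\left(p \right)} = 6 p \left(p + 2 p \left(2 + 2 p\right)\right)$ ($V{\left(p \right)} = 3 \left(p + \left(p + p\right) \left(2 + \left(p + p\right)\right)\right) \left(p + p\right) = 3 \left(p + 2 p \left(2 + 2 p\right)\right) 2 p = 3 \cdot 2 p \left(p + 2 p \left(2 + 2 p\right)\right) = 6 p \left(p + 2 p \left(2 + 2 p\right)\right)$)
$X{\left(6 \right)} \left(-4 + V{\left(-1 \right)}\right) = 6 \cdot 6 \left(-4 + \left(-1\right)^{2} \left(30 + 24 \left(-1\right)\right)\right) = 36 \left(-4 + 1 \left(30 - 24\right)\right) = 36 \left(-4 + 1 \cdot 6\right) = 36 \left(-4 + 6\right) = 36 \cdot 2 = 72$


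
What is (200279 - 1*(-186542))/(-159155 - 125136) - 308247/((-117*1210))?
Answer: 10956532969/13415692290 ≈ 0.81670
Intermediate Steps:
(200279 - 1*(-186542))/(-159155 - 125136) - 308247/((-117*1210)) = (200279 + 186542)/(-284291) - 308247/(-141570) = 386821*(-1/284291) - 308247*(-1/141570) = -386821/284291 + 102749/47190 = 10956532969/13415692290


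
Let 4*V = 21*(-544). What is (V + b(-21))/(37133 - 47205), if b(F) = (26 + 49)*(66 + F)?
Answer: -519/10072 ≈ -0.051529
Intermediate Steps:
V = -2856 (V = (21*(-544))/4 = (1/4)*(-11424) = -2856)
b(F) = 4950 + 75*F (b(F) = 75*(66 + F) = 4950 + 75*F)
(V + b(-21))/(37133 - 47205) = (-2856 + (4950 + 75*(-21)))/(37133 - 47205) = (-2856 + (4950 - 1575))/(-10072) = (-2856 + 3375)*(-1/10072) = 519*(-1/10072) = -519/10072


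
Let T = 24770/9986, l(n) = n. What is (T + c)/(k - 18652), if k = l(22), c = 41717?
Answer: -34717561/15503265 ≈ -2.2394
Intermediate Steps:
k = 22
T = 12385/4993 (T = 24770*(1/9986) = 12385/4993 ≈ 2.4805)
(T + c)/(k - 18652) = (12385/4993 + 41717)/(22 - 18652) = (208305366/4993)/(-18630) = (208305366/4993)*(-1/18630) = -34717561/15503265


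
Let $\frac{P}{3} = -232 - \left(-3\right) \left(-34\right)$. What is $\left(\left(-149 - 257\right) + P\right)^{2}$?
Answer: $1982464$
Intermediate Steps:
$P = -1002$ ($P = 3 \left(-232 - \left(-3\right) \left(-34\right)\right) = 3 \left(-232 - 102\right) = 3 \left(-334\right) = -1002$)
$\left(\left(-149 - 257\right) + P\right)^{2} = \left(\left(-149 - 257\right) - 1002\right)^{2} = \left(-406 - 1002\right)^{2} = \left(-1408\right)^{2} = 1982464$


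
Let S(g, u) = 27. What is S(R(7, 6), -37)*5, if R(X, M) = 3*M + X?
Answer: 135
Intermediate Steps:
R(X, M) = X + 3*M
S(R(7, 6), -37)*5 = 27*5 = 135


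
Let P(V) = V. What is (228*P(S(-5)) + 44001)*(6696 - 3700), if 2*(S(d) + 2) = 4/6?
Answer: 130688516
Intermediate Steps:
S(d) = -5/3 (S(d) = -2 + (4/6)/2 = -2 + (4*(1/6))/2 = -2 + (1/2)*(2/3) = -2 + 1/3 = -5/3)
(228*P(S(-5)) + 44001)*(6696 - 3700) = (228*(-5/3) + 44001)*(6696 - 3700) = (-380 + 44001)*2996 = 43621*2996 = 130688516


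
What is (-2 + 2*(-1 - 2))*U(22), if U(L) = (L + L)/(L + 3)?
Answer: -352/25 ≈ -14.080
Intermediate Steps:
U(L) = 2*L/(3 + L) (U(L) = (2*L)/(3 + L) = 2*L/(3 + L))
(-2 + 2*(-1 - 2))*U(22) = (-2 + 2*(-1 - 2))*(2*22/(3 + 22)) = (-2 + 2*(-3))*(2*22/25) = (-2 - 6)*(2*22*(1/25)) = -8*44/25 = -352/25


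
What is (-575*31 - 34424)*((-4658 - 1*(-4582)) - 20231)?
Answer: 1061020443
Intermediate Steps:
(-575*31 - 34424)*((-4658 - 1*(-4582)) - 20231) = (-17825 - 34424)*((-4658 + 4582) - 20231) = -52249*(-76 - 20231) = -52249*(-20307) = 1061020443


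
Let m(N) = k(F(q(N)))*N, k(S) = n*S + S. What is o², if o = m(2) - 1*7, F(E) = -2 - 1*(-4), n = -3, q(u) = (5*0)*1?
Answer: 225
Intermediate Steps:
q(u) = 0 (q(u) = 0*1 = 0)
F(E) = 2 (F(E) = -2 + 4 = 2)
k(S) = -2*S (k(S) = -3*S + S = -2*S)
m(N) = -4*N (m(N) = (-2*2)*N = -4*N)
o = -15 (o = -4*2 - 1*7 = -8 - 7 = -15)
o² = (-15)² = 225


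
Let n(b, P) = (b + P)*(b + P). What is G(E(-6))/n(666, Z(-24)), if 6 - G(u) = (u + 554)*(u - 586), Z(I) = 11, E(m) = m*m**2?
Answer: 271082/458329 ≈ 0.59146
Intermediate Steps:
E(m) = m**3
G(u) = 6 - (-586 + u)*(554 + u) (G(u) = 6 - (u + 554)*(u - 586) = 6 - (554 + u)*(-586 + u) = 6 - (-586 + u)*(554 + u))
n(b, P) = (P + b)**2 (n(b, P) = (P + b)*(P + b) = (P + b)**2)
G(E(-6))/n(666, Z(-24)) = (324650 - ((-6)**3)**2 + 32*(-6)**3)/((11 + 666)**2) = (324650 - 1*(-216)**2 + 32*(-216))/(677**2) = (324650 - 1*46656 - 6912)/458329 = (324650 - 46656 - 6912)*(1/458329) = 271082*(1/458329) = 271082/458329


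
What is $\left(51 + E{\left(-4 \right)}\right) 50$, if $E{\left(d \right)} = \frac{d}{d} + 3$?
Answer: $2750$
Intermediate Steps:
$E{\left(d \right)} = 4$ ($E{\left(d \right)} = 1 + 3 = 4$)
$\left(51 + E{\left(-4 \right)}\right) 50 = \left(51 + 4\right) 50 = 55 \cdot 50 = 2750$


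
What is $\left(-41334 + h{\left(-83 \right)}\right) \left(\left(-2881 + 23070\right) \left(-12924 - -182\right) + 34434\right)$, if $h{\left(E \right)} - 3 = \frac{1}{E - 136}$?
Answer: $\frac{2328168174767960}{219} \approx 1.0631 \cdot 10^{13}$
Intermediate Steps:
$h{\left(E \right)} = 3 + \frac{1}{-136 + E}$ ($h{\left(E \right)} = 3 + \frac{1}{E - 136} = 3 + \frac{1}{-136 + E}$)
$\left(-41334 + h{\left(-83 \right)}\right) \left(\left(-2881 + 23070\right) \left(-12924 - -182\right) + 34434\right) = \left(-41334 + \frac{-407 + 3 \left(-83\right)}{-136 - 83}\right) \left(\left(-2881 + 23070\right) \left(-12924 - -182\right) + 34434\right) = \left(-41334 + \frac{-407 - 249}{-219}\right) \left(20189 \left(-12924 + 182\right) + 34434\right) = \left(-41334 - - \frac{656}{219}\right) \left(20189 \left(-12742\right) + 34434\right) = \left(-41334 + \frac{656}{219}\right) \left(-257248238 + 34434\right) = \left(- \frac{9051490}{219}\right) \left(-257213804\right) = \frac{2328168174767960}{219}$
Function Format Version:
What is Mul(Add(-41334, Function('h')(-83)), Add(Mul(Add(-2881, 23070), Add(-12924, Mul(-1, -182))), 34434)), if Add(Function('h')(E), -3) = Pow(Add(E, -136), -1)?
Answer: Rational(2328168174767960, 219) ≈ 1.0631e+13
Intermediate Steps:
Function('h')(E) = Add(3, Pow(Add(-136, E), -1)) (Function('h')(E) = Add(3, Pow(Add(E, -136), -1)) = Add(3, Pow(Add(-136, E), -1)))
Mul(Add(-41334, Function('h')(-83)), Add(Mul(Add(-2881, 23070), Add(-12924, Mul(-1, -182))), 34434)) = Mul(Add(-41334, Mul(Pow(Add(-136, -83), -1), Add(-407, Mul(3, -83)))), Add(Mul(Add(-2881, 23070), Add(-12924, Mul(-1, -182))), 34434)) = Mul(Add(-41334, Mul(Pow(-219, -1), Add(-407, -249))), Add(Mul(20189, Add(-12924, 182)), 34434)) = Mul(Add(-41334, Mul(Rational(-1, 219), -656)), Add(Mul(20189, -12742), 34434)) = Mul(Add(-41334, Rational(656, 219)), Add(-257248238, 34434)) = Mul(Rational(-9051490, 219), -257213804) = Rational(2328168174767960, 219)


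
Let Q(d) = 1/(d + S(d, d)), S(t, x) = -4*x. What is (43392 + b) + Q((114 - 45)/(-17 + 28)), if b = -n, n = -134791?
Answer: 36883870/207 ≈ 1.7818e+5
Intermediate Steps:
Q(d) = -1/(3*d) (Q(d) = 1/(d - 4*d) = 1/(-3*d) = -1/(3*d))
b = 134791 (b = -1*(-134791) = 134791)
(43392 + b) + Q((114 - 45)/(-17 + 28)) = (43392 + 134791) - (-17 + 28)/(114 - 45)/3 = 178183 - 1/(3*(69/11)) = 178183 - 1/(3*(69*(1/11))) = 178183 - 1/(3*69/11) = 178183 - ⅓*11/69 = 178183 - 11/207 = 36883870/207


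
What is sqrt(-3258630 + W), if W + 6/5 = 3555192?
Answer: 6*sqrt(205945)/5 ≈ 544.57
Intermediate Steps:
W = 17775954/5 (W = -6/5 + 3555192 = 17775954/5 ≈ 3.5552e+6)
sqrt(-3258630 + W) = sqrt(-3258630 + 17775954/5) = sqrt(1482804/5) = 6*sqrt(205945)/5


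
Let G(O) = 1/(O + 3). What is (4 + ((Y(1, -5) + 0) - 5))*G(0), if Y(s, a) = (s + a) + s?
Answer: -4/3 ≈ -1.3333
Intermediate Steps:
Y(s, a) = a + 2*s (Y(s, a) = (a + s) + s = a + 2*s)
G(O) = 1/(3 + O)
(4 + ((Y(1, -5) + 0) - 5))*G(0) = (4 + (((-5 + 2*1) + 0) - 5))/(3 + 0) = (4 + (((-5 + 2) + 0) - 5))/3 = (4 + ((-3 + 0) - 5))*(⅓) = (4 + (-3 - 5))*(⅓) = (4 - 8)*(⅓) = -4*⅓ = -4/3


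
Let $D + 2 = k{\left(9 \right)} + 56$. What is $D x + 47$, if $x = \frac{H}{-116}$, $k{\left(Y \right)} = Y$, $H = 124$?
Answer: $- \frac{590}{29} \approx -20.345$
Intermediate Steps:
$x = - \frac{31}{29}$ ($x = \frac{124}{-116} = 124 \left(- \frac{1}{116}\right) = - \frac{31}{29} \approx -1.069$)
$D = 63$ ($D = -2 + \left(9 + 56\right) = -2 + 65 = 63$)
$D x + 47 = 63 \left(- \frac{31}{29}\right) + 47 = - \frac{1953}{29} + 47 = - \frac{590}{29}$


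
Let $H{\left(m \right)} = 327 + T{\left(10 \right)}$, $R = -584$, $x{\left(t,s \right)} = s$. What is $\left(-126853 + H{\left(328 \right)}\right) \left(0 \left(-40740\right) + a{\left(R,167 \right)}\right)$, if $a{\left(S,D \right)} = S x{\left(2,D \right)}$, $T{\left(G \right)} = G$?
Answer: $12338852448$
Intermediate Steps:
$H{\left(m \right)} = 337$ ($H{\left(m \right)} = 327 + 10 = 337$)
$a{\left(S,D \right)} = D S$ ($a{\left(S,D \right)} = S D = D S$)
$\left(-126853 + H{\left(328 \right)}\right) \left(0 \left(-40740\right) + a{\left(R,167 \right)}\right) = \left(-126853 + 337\right) \left(0 \left(-40740\right) + 167 \left(-584\right)\right) = - 126516 \left(0 - 97528\right) = \left(-126516\right) \left(-97528\right) = 12338852448$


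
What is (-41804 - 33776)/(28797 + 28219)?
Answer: -18895/14254 ≈ -1.3256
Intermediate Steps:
(-41804 - 33776)/(28797 + 28219) = -75580/57016 = -75580*1/57016 = -18895/14254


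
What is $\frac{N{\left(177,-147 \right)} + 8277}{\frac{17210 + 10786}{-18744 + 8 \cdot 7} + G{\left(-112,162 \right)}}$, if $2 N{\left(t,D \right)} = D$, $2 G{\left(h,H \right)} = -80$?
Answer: $- \frac{38326752}{193879} \approx -197.68$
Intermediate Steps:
$G{\left(h,H \right)} = -40$ ($G{\left(h,H \right)} = \frac{1}{2} \left(-80\right) = -40$)
$N{\left(t,D \right)} = \frac{D}{2}$
$\frac{N{\left(177,-147 \right)} + 8277}{\frac{17210 + 10786}{-18744 + 8 \cdot 7} + G{\left(-112,162 \right)}} = \frac{\frac{1}{2} \left(-147\right) + 8277}{\frac{17210 + 10786}{-18744 + 8 \cdot 7} - 40} = \frac{- \frac{147}{2} + 8277}{\frac{27996}{-18744 + 56} - 40} = \frac{16407}{2 \left(\frac{27996}{-18688} - 40\right)} = \frac{16407}{2 \left(27996 \left(- \frac{1}{18688}\right) - 40\right)} = \frac{16407}{2 \left(- \frac{6999}{4672} - 40\right)} = \frac{16407}{2 \left(- \frac{193879}{4672}\right)} = \frac{16407}{2} \left(- \frac{4672}{193879}\right) = - \frac{38326752}{193879}$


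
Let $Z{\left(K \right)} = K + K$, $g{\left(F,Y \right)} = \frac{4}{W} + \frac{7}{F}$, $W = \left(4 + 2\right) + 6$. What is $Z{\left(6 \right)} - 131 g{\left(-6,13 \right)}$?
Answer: $\frac{727}{6} \approx 121.17$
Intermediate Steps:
$W = 12$ ($W = 6 + 6 = 12$)
$g{\left(F,Y \right)} = \frac{1}{3} + \frac{7}{F}$ ($g{\left(F,Y \right)} = \frac{4}{12} + \frac{7}{F} = 4 \cdot \frac{1}{12} + \frac{7}{F} = \frac{1}{3} + \frac{7}{F}$)
$Z{\left(K \right)} = 2 K$
$Z{\left(6 \right)} - 131 g{\left(-6,13 \right)} = 2 \cdot 6 - 131 \frac{21 - 6}{3 \left(-6\right)} = 12 - 131 \cdot \frac{1}{3} \left(- \frac{1}{6}\right) 15 = 12 - - \frac{655}{6} = 12 + \frac{655}{6} = \frac{727}{6}$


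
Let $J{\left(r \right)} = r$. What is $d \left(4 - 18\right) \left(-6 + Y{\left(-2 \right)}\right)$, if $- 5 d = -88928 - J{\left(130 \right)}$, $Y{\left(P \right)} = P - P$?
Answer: $\frac{7480872}{5} \approx 1.4962 \cdot 10^{6}$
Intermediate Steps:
$Y{\left(P \right)} = 0$
$d = \frac{89058}{5}$ ($d = - \frac{-88928 - 130}{5} = \left(- \frac{1}{5}\right) \left(-89058\right) = \frac{89058}{5} \approx 17812.0$)
$d \left(4 - 18\right) \left(-6 + Y{\left(-2 \right)}\right) = \frac{89058 \left(4 - 18\right) \left(-6 + 0\right)}{5} = \frac{89058 \left(\left(-14\right) \left(-6\right)\right)}{5} = \frac{89058}{5} \cdot 84 = \frac{7480872}{5}$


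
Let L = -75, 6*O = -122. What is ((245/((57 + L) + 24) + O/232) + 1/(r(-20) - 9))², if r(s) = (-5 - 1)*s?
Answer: 1101481735225/663165504 ≈ 1660.9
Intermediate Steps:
O = -61/3 (O = (⅙)*(-122) = -61/3 ≈ -20.333)
r(s) = -6*s
((245/((57 + L) + 24) + O/232) + 1/(r(-20) - 9))² = ((245/((57 - 75) + 24) - 61/3/232) + 1/(-6*(-20) - 9))² = ((245/(-18 + 24) - 61/3*1/232) + 1/(120 - 9))² = ((245/6 - 61/696) + 1/111)² = (9453/232 + 1/111)² = (1049515/25752)² = 1101481735225/663165504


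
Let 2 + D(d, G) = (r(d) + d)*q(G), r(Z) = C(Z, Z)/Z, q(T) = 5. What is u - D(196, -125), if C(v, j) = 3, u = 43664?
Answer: 8366441/196 ≈ 42686.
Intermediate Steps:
r(Z) = 3/Z
D(d, G) = -2 + 5*d + 15/d (D(d, G) = -2 + (3/d + d)*5 = -2 + (d + 3/d)*5 = -2 + (5*d + 15/d) = -2 + 5*d + 15/d)
u - D(196, -125) = 43664 - (-2 + 5*196 + 15/196) = 43664 - (-2 + 980 + 15*(1/196)) = 43664 - (-2 + 980 + 15/196) = 43664 - 1*191703/196 = 43664 - 191703/196 = 8366441/196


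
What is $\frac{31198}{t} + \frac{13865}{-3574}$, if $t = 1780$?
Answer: $\frac{10852744}{795215} \approx 13.648$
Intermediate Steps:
$\frac{31198}{t} + \frac{13865}{-3574} = \frac{31198}{1780} + \frac{13865}{-3574} = 31198 \cdot \frac{1}{1780} + 13865 \left(- \frac{1}{3574}\right) = \frac{15599}{890} - \frac{13865}{3574} = \frac{10852744}{795215}$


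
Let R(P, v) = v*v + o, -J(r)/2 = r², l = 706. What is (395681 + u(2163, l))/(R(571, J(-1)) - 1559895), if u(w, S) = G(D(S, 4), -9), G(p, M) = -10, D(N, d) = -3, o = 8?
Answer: -395671/1559883 ≈ -0.25365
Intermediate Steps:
J(r) = -2*r²
u(w, S) = -10
R(P, v) = 8 + v² (R(P, v) = v*v + 8 = v² + 8 = 8 + v²)
(395681 + u(2163, l))/(R(571, J(-1)) - 1559895) = (395681 - 10)/((8 + (-2*(-1)²)²) - 1559895) = 395671/((8 + (-2*1)²) - 1559895) = 395671/((8 + (-2)²) - 1559895) = 395671/((8 + 4) - 1559895) = 395671/(12 - 1559895) = 395671/(-1559883) = 395671*(-1/1559883) = -395671/1559883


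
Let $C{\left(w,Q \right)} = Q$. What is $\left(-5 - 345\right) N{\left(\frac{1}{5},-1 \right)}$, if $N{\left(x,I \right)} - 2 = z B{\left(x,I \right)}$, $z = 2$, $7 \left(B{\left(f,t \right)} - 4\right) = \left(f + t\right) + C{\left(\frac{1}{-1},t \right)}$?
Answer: $-3320$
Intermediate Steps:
$B{\left(f,t \right)} = 4 + \frac{f}{7} + \frac{2 t}{7}$ ($B{\left(f,t \right)} = 4 + \frac{\left(f + t\right) + t}{7} = 4 + \frac{f + 2 t}{7} = 4 + \left(\frac{f}{7} + \frac{2 t}{7}\right) = 4 + \frac{f}{7} + \frac{2 t}{7}$)
$N{\left(x,I \right)} = 10 + \frac{2 x}{7} + \frac{4 I}{7}$ ($N{\left(x,I \right)} = 2 + 2 \left(4 + \frac{x}{7} + \frac{2 I}{7}\right) = 2 + \left(8 + \frac{2 x}{7} + \frac{4 I}{7}\right) = 10 + \frac{2 x}{7} + \frac{4 I}{7}$)
$\left(-5 - 345\right) N{\left(\frac{1}{5},-1 \right)} = \left(-5 - 345\right) \left(10 + \frac{2}{7 \cdot 5} + \frac{4}{7} \left(-1\right)\right) = - 350 \left(10 + \frac{2}{7} \cdot \frac{1}{5} - \frac{4}{7}\right) = - 350 \left(10 + \frac{2}{35} - \frac{4}{7}\right) = \left(-350\right) \frac{332}{35} = -3320$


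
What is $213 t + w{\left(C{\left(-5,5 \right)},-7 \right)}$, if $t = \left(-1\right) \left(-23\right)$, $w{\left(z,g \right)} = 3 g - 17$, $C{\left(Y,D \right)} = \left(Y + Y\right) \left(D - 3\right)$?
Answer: $4861$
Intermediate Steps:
$C{\left(Y,D \right)} = 2 Y \left(-3 + D\right)$
$w{\left(z,g \right)} = -17 + 3 g$
$t = 23$
$213 t + w{\left(C{\left(-5,5 \right)},-7 \right)} = 213 \cdot 23 + \left(-17 + 3 \left(-7\right)\right) = 4899 - 38 = 4861$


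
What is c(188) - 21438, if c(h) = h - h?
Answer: -21438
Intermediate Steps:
c(h) = 0
c(188) - 21438 = 0 - 21438 = -21438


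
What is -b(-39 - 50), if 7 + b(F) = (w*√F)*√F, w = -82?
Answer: -7291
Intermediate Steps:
b(F) = -7 - 82*F (b(F) = -7 + (-82*√F)*√F = -7 - 82*F)
-b(-39 - 50) = -(-7 - 82*(-39 - 50)) = -(-7 - 82*(-89)) = -(-7 + 7298) = -1*7291 = -7291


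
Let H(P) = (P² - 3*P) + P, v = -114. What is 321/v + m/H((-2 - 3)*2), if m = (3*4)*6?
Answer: -421/190 ≈ -2.2158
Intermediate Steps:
H(P) = P² - 2*P
m = 72 (m = 12*6 = 72)
321/v + m/H((-2 - 3)*2) = 321/(-114) + 72/((((-2 - 3)*2)*(-2 + (-2 - 3)*2))) = 321*(-1/114) + 72/(((-5*2)*(-2 - 5*2))) = -107/38 + 72/((-10*(-2 - 10))) = -107/38 + 72/((-10*(-12))) = -107/38 + 72/120 = -107/38 + 72*(1/120) = -107/38 + ⅗ = -421/190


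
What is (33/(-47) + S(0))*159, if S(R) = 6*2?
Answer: 84429/47 ≈ 1796.4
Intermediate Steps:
S(R) = 12
(33/(-47) + S(0))*159 = (33/(-47) + 12)*159 = (33*(-1/47) + 12)*159 = (-33/47 + 12)*159 = (531/47)*159 = 84429/47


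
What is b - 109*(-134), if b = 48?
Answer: 14654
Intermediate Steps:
b - 109*(-134) = 48 - 109*(-134) = 48 + 14606 = 14654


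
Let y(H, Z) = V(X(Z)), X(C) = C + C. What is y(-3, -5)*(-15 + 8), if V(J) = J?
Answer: 70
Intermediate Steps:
X(C) = 2*C
y(H, Z) = 2*Z
y(-3, -5)*(-15 + 8) = (2*(-5))*(-15 + 8) = -10*(-7) = 70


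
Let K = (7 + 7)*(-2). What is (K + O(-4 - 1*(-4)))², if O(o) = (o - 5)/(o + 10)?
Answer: 3249/4 ≈ 812.25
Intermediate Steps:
O(o) = (-5 + o)/(10 + o)
K = -28 (K = 14*(-2) = -28)
(K + O(-4 - 1*(-4)))² = (-28 + (-5 + (-4 - 1*(-4)))/(10 + (-4 - 1*(-4))))² = (-28 + (-5 + (-4 + 4))/(10 + (-4 + 4)))² = (-28 + (-5 + 0)/(10 + 0))² = (-28 - 5/10)² = (-28 + (⅒)*(-5))² = (-28 - ½)² = (-57/2)² = 3249/4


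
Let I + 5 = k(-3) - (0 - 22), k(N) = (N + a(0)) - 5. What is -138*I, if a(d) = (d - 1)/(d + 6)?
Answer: -1219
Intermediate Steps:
a(d) = (-1 + d)/(6 + d)
k(N) = -31/6 + N (k(N) = (N + (-1 + 0)/(6 + 0)) - 5 = (N - 1/6) - 5 = (N + (⅙)*(-1)) - 5 = (N - ⅙) - 5 = (-⅙ + N) - 5 = -31/6 + N)
I = 53/6 (I = -5 + ((-31/6 - 3) - (0 - 22)) = -5 + (-49/6 - 1*(-22)) = -5 + (-49/6 + 22) = -5 + 83/6 = 53/6 ≈ 8.8333)
-138*I = -138*53/6 = -1219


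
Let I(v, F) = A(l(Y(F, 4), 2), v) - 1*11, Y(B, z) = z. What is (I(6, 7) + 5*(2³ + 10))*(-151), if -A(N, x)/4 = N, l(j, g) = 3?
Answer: -10117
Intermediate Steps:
A(N, x) = -4*N
I(v, F) = -23 (I(v, F) = -4*3 - 1*11 = -12 - 11 = -23)
(I(6, 7) + 5*(2³ + 10))*(-151) = (-23 + 5*(2³ + 10))*(-151) = (-23 + 5*(8 + 10))*(-151) = (-23 + 5*18)*(-151) = (-23 + 90)*(-151) = 67*(-151) = -10117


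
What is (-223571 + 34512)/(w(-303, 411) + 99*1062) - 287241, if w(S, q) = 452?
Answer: -30329966249/105590 ≈ -2.8724e+5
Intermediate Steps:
(-223571 + 34512)/(w(-303, 411) + 99*1062) - 287241 = (-223571 + 34512)/(452 + 99*1062) - 287241 = -189059/(452 + 105138) - 287241 = -189059/105590 - 287241 = -30329966249/105590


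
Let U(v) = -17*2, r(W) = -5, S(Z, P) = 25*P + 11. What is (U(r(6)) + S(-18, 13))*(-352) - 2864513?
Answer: -2970817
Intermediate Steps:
S(Z, P) = 11 + 25*P
U(v) = -34
(U(r(6)) + S(-18, 13))*(-352) - 2864513 = (-34 + (11 + 25*13))*(-352) - 2864513 = (-34 + (11 + 325))*(-352) - 2864513 = (-34 + 336)*(-352) - 2864513 = 302*(-352) - 2864513 = -106304 - 2864513 = -2970817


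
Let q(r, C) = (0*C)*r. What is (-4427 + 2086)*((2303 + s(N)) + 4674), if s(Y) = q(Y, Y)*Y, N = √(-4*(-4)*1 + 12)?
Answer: -16333157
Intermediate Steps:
q(r, C) = 0 (q(r, C) = 0*r = 0)
N = 2*√7 (N = √(16*1 + 12) = √(16 + 12) = √28 = 2*√7 ≈ 5.2915)
s(Y) = 0 (s(Y) = 0*Y = 0)
(-4427 + 2086)*((2303 + s(N)) + 4674) = (-4427 + 2086)*((2303 + 0) + 4674) = -2341*(2303 + 4674) = -2341*6977 = -16333157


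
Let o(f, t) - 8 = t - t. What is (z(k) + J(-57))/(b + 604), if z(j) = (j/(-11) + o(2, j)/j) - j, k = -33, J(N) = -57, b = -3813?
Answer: 701/105897 ≈ 0.0066196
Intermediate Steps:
o(f, t) = 8 (o(f, t) = 8 + (t - t) = 8 + 0 = 8)
z(j) = 8/j - 12*j/11 (z(j) = (j/(-11) + 8/j) - j = (j*(-1/11) + 8/j) - j = (-j/11 + 8/j) - j = (8/j - j/11) - j = 8/j - 12*j/11)
(z(k) + J(-57))/(b + 604) = ((8/(-33) - 12/11*(-33)) - 57)/(-3813 + 604) = ((8*(-1/33) + 36) - 57)/(-3209) = ((-8/33 + 36) - 57)*(-1/3209) = (1180/33 - 57)*(-1/3209) = -701/33*(-1/3209) = 701/105897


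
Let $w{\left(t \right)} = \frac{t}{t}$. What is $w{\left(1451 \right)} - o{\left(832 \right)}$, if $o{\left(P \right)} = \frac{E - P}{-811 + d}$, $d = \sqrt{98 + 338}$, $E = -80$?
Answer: $- \frac{27449}{219095} - \frac{608 \sqrt{109}}{219095} \approx -0.15426$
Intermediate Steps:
$w{\left(t \right)} = 1$
$d = 2 \sqrt{109}$ ($d = \sqrt{436} = 2 \sqrt{109} \approx 20.881$)
$o{\left(P \right)} = \frac{-80 - P}{-811 + 2 \sqrt{109}}$
$w{\left(1451 \right)} - o{\left(832 \right)} = 1 - \frac{80 + 832}{811 - 2 \sqrt{109}} = 1 - \frac{1}{811 - 2 \sqrt{109}} \cdot 912 = 1 - \frac{912}{811 - 2 \sqrt{109}}$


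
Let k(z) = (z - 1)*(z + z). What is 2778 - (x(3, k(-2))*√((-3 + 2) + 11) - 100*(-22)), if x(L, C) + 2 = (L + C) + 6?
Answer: 578 - 19*√10 ≈ 517.92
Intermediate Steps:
k(z) = 2*z*(-1 + z) (k(z) = (-1 + z)*(2*z) = 2*z*(-1 + z))
x(L, C) = 4 + C + L (x(L, C) = -2 + ((L + C) + 6) = -2 + ((C + L) + 6) = -2 + (6 + C + L) = 4 + C + L)
2778 - (x(3, k(-2))*√((-3 + 2) + 11) - 100*(-22)) = 2778 - ((4 + 2*(-2)*(-1 - 2) + 3)*√((-3 + 2) + 11) - 100*(-22)) = 2778 - ((4 + 2*(-2)*(-3) + 3)*√(-1 + 11) + 2200) = 2778 - ((4 + 12 + 3)*√10 + 2200) = 2778 - (19*√10 + 2200) = 2778 - (2200 + 19*√10) = 2778 + (-2200 - 19*√10) = 578 - 19*√10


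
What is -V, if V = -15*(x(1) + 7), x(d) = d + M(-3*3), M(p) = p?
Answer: -15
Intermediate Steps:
x(d) = -9 + d (x(d) = d - 3*3 = d - 9 = -9 + d)
V = 15 (V = -15*((-9 + 1) + 7) = -15*(-8 + 7) = -15*(-1) = 15)
-V = -1*15 = -15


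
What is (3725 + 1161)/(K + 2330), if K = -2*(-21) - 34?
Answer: 349/167 ≈ 2.0898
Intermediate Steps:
K = 8 (K = 42 - 34 = 8)
(3725 + 1161)/(K + 2330) = (3725 + 1161)/(8 + 2330) = 4886/2338 = 4886*(1/2338) = 349/167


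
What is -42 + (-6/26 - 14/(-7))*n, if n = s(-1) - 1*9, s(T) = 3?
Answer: -684/13 ≈ -52.615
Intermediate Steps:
n = -6 (n = 3 - 1*9 = 3 - 9 = -6)
-42 + (-6/26 - 14/(-7))*n = -42 + (-6/26 - 14/(-7))*(-6) = -42 + (-6*1/26 - 14*(-⅐))*(-6) = -42 + (-3/13 + 2)*(-6) = -42 + (23/13)*(-6) = -42 - 138/13 = -684/13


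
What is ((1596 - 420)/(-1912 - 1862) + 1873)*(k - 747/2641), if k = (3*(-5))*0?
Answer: -879906987/1661189 ≈ -529.68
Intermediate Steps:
k = 0 (k = -15*0 = 0)
((1596 - 420)/(-1912 - 1862) + 1873)*(k - 747/2641) = ((1596 - 420)/(-1912 - 1862) + 1873)*(0 - 747/2641) = (1176/(-3774) + 1873)*(0 - 747*1/2641) = (1176*(-1/3774) + 1873)*(0 - 747/2641) = (-196/629 + 1873)*(-747/2641) = (1177921/629)*(-747/2641) = -879906987/1661189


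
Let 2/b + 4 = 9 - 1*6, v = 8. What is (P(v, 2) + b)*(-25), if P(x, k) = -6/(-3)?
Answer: 0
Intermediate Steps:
b = -2 (b = 2/(-4 + (9 - 1*6)) = 2/(-4 + (9 - 6)) = 2/(-4 + 3) = 2/(-1) = 2*(-1) = -2)
P(x, k) = 2 (P(x, k) = -6*(-⅓) = 2)
(P(v, 2) + b)*(-25) = (2 - 2)*(-25) = 0*(-25) = 0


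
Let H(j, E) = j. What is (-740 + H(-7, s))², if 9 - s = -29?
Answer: 558009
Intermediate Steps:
s = 38 (s = 9 - 1*(-29) = 9 + 29 = 38)
(-740 + H(-7, s))² = (-740 - 7)² = (-747)² = 558009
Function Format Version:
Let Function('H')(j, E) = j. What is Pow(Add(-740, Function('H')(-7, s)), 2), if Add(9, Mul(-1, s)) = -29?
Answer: 558009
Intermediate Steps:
s = 38 (s = Add(9, Mul(-1, -29)) = Add(9, 29) = 38)
Pow(Add(-740, Function('H')(-7, s)), 2) = Pow(Add(-740, -7), 2) = Pow(-747, 2) = 558009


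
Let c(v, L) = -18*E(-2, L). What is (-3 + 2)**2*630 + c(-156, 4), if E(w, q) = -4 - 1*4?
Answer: 774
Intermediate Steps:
E(w, q) = -8 (E(w, q) = -4 - 4 = -8)
c(v, L) = 144 (c(v, L) = -18*(-8) = 144)
(-3 + 2)**2*630 + c(-156, 4) = (-3 + 2)**2*630 + 144 = (-1)**2*630 + 144 = 1*630 + 144 = 630 + 144 = 774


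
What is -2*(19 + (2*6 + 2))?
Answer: -66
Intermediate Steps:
-2*(19 + (2*6 + 2)) = -2*(19 + (12 + 2)) = -2*(19 + 14) = -2*33 = -66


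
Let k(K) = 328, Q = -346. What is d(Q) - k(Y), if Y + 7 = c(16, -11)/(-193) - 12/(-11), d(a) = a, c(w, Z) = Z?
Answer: -674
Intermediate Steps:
Y = -12424/2123 (Y = -7 + (-11/(-193) - 12/(-11)) = -7 + (-11*(-1/193) - 12*(-1/11)) = -7 + (11/193 + 12/11) = -7 + 2437/2123 = -12424/2123 ≈ -5.8521)
d(Q) - k(Y) = -346 - 1*328 = -346 - 328 = -674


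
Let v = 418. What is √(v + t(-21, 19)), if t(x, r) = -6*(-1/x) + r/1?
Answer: √21399/7 ≈ 20.898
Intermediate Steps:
t(x, r) = r + 6/x (t(x, r) = -(-6)/x + r*1 = 6/x + r = r + 6/x)
√(v + t(-21, 19)) = √(418 + (19 + 6/(-21))) = √(418 + (19 + 6*(-1/21))) = √(418 + (19 - 2/7)) = √(418 + 131/7) = √(3057/7) = √21399/7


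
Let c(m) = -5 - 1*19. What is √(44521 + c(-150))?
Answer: √44497 ≈ 210.94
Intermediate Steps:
c(m) = -24 (c(m) = -5 - 19 = -24)
√(44521 + c(-150)) = √(44521 - 24) = √44497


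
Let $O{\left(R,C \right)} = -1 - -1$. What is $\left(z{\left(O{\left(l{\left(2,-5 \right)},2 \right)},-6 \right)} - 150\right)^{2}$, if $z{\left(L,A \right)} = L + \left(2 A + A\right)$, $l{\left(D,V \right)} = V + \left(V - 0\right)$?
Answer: $28224$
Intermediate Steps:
$l{\left(D,V \right)} = 2 V$ ($l{\left(D,V \right)} = V + \left(V + 0\right) = V + V = 2 V$)
$O{\left(R,C \right)} = 0$ ($O{\left(R,C \right)} = -1 + 1 = 0$)
$z{\left(L,A \right)} = L + 3 A$
$\left(z{\left(O{\left(l{\left(2,-5 \right)},2 \right)},-6 \right)} - 150\right)^{2} = \left(\left(0 + 3 \left(-6\right)\right) - 150\right)^{2} = \left(\left(0 - 18\right) - 150\right)^{2} = \left(-18 - 150\right)^{2} = \left(-168\right)^{2} = 28224$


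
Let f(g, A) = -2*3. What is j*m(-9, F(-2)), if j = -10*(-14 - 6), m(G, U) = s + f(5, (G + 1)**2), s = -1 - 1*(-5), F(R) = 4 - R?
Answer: -400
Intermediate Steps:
f(g, A) = -6
s = 4 (s = -1 + 5 = 4)
m(G, U) = -2 (m(G, U) = 4 - 6 = -2)
j = 200 (j = -10*(-20) = 200)
j*m(-9, F(-2)) = 200*(-2) = -400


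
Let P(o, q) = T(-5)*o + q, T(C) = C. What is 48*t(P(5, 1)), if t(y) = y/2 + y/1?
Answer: -1728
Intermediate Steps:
P(o, q) = q - 5*o (P(o, q) = -5*o + q = q - 5*o)
t(y) = 3*y/2 (t(y) = y*(½) + y*1 = y/2 + y = 3*y/2)
48*t(P(5, 1)) = 48*(3*(1 - 5*5)/2) = 48*(3*(1 - 25)/2) = 48*((3/2)*(-24)) = 48*(-36) = -1728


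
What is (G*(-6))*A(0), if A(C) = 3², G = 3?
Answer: -162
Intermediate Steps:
A(C) = 9
(G*(-6))*A(0) = (3*(-6))*9 = -18*9 = -162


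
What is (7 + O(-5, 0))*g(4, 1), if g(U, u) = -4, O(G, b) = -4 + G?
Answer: 8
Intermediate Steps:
(7 + O(-5, 0))*g(4, 1) = (7 + (-4 - 5))*(-4) = (7 - 9)*(-4) = -2*(-4) = 8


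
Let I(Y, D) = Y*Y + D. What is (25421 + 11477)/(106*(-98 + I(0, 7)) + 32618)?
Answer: 18449/11486 ≈ 1.6062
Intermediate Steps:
I(Y, D) = D + Y² (I(Y, D) = Y² + D = D + Y²)
(25421 + 11477)/(106*(-98 + I(0, 7)) + 32618) = (25421 + 11477)/(106*(-98 + (7 + 0²)) + 32618) = 36898/(106*(-98 + (7 + 0)) + 32618) = 36898/(106*(-98 + 7) + 32618) = 36898/(106*(-91) + 32618) = 36898/(-9646 + 32618) = 36898/22972 = 36898*(1/22972) = 18449/11486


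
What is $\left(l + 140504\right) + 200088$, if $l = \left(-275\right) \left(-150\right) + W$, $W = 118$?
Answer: $381960$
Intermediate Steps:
$l = 41368$ ($l = \left(-275\right) \left(-150\right) + 118 = 41250 + 118 = 41368$)
$\left(l + 140504\right) + 200088 = \left(41368 + 140504\right) + 200088 = 181872 + 200088 = 381960$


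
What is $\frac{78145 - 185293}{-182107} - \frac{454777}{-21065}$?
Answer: $\frac{85075147759}{3836083955} \approx 22.178$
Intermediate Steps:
$\frac{78145 - 185293}{-182107} - \frac{454777}{-21065} = \left(-107148\right) \left(- \frac{1}{182107}\right) - - \frac{454777}{21065} = \frac{107148}{182107} + \frac{454777}{21065} = \frac{85075147759}{3836083955}$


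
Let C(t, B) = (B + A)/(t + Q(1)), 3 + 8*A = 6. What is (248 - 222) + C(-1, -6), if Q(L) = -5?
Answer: 431/16 ≈ 26.938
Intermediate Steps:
A = 3/8 (A = -3/8 + (⅛)*6 = -3/8 + ¾ = 3/8 ≈ 0.37500)
C(t, B) = (3/8 + B)/(-5 + t) (C(t, B) = (B + 3/8)/(t - 5) = (3/8 + B)/(-5 + t))
(248 - 222) + C(-1, -6) = (248 - 222) + (3/8 - 6)/(-5 - 1) = 26 - 45/8/(-6) = 26 - ⅙*(-45/8) = 26 + 15/16 = 431/16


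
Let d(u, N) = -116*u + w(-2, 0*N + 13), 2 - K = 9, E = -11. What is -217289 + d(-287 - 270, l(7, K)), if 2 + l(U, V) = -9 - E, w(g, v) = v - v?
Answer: -152677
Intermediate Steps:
K = -7 (K = 2 - 1*9 = 2 - 9 = -7)
w(g, v) = 0
l(U, V) = 0 (l(U, V) = -2 + (-9 - 1*(-11)) = -2 + (-9 + 11) = -2 + 2 = 0)
d(u, N) = -116*u (d(u, N) = -116*u + 0 = -116*u)
-217289 + d(-287 - 270, l(7, K)) = -217289 - 116*(-287 - 270) = -217289 - 116*(-557) = -217289 + 64612 = -152677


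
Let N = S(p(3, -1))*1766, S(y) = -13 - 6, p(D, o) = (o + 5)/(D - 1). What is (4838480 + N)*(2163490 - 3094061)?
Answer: -4471324792746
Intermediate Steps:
p(D, o) = (5 + o)/(-1 + D)
S(y) = -19
N = -33554 (N = -19*1766 = -33554)
(4838480 + N)*(2163490 - 3094061) = (4838480 - 33554)*(2163490 - 3094061) = 4804926*(-930571) = -4471324792746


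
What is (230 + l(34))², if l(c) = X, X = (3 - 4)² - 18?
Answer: 45369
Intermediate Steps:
X = -17 (X = (-1)² - 18 = 1 - 18 = -17)
l(c) = -17
(230 + l(34))² = (230 - 17)² = 213² = 45369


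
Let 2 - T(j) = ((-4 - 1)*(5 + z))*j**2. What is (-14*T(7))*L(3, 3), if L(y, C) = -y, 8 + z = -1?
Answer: -41076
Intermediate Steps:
z = -9 (z = -8 - 1 = -9)
T(j) = 2 - 20*j**2 (T(j) = 2 - (-4 - 1)*(5 - 9)*j**2 = 2 - (-5*(-4))*j**2 = 2 - 20*j**2)
(-14*T(7))*L(3, 3) = (-14*(2 - 20*7**2))*(-1*3) = -14*(2 - 20*49)*(-3) = -14*(2 - 980)*(-3) = -14*(-978)*(-3) = 13692*(-3) = -41076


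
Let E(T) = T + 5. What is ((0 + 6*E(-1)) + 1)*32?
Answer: 800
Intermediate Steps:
E(T) = 5 + T
((0 + 6*E(-1)) + 1)*32 = ((0 + 6*(5 - 1)) + 1)*32 = ((0 + 6*4) + 1)*32 = ((0 + 24) + 1)*32 = (24 + 1)*32 = 25*32 = 800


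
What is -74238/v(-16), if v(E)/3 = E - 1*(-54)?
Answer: -12373/19 ≈ -651.21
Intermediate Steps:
v(E) = 162 + 3*E (v(E) = 3*(E - 1*(-54)) = 3*(E + 54) = 3*(54 + E) = 162 + 3*E)
-74238/v(-16) = -74238/(162 + 3*(-16)) = -74238/(162 - 48) = -74238/114 = -74238*1/114 = -12373/19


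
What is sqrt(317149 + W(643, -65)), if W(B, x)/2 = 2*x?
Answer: sqrt(316889) ≈ 562.93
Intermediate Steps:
W(B, x) = 4*x (W(B, x) = 2*(2*x) = 4*x)
sqrt(317149 + W(643, -65)) = sqrt(317149 + 4*(-65)) = sqrt(317149 - 260) = sqrt(316889)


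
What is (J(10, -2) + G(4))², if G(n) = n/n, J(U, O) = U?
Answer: 121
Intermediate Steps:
G(n) = 1
(J(10, -2) + G(4))² = (10 + 1)² = 11² = 121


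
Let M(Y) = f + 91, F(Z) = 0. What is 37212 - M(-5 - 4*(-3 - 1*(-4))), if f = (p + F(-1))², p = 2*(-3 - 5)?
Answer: 36865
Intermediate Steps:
p = -16 (p = 2*(-8) = -16)
f = 256 (f = (-16 + 0)² = (-16)² = 256)
M(Y) = 347 (M(Y) = 256 + 91 = 347)
37212 - M(-5 - 4*(-3 - 1*(-4))) = 37212 - 1*347 = 37212 - 347 = 36865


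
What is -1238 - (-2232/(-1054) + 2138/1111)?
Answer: -23458448/18887 ≈ -1242.0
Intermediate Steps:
-1238 - (-2232/(-1054) + 2138/1111) = -1238 - (-2232*(-1/1054) + 2138*(1/1111)) = -1238 - (36/17 + 2138/1111) = -1238 - 1*76342/18887 = -1238 - 76342/18887 = -23458448/18887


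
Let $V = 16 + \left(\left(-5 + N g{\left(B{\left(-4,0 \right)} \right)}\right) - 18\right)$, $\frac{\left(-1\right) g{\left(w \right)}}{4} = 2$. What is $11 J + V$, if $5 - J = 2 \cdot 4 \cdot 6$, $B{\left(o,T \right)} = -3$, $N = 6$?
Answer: $-528$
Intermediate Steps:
$g{\left(w \right)} = -8$ ($g{\left(w \right)} = \left(-4\right) 2 = -8$)
$V = -55$ ($V = 16 + \left(\left(-5 + 6 \left(-8\right)\right) - 18\right) = 16 - 71 = -55$)
$J = -43$ ($J = 5 - 2 \cdot 4 \cdot 6 = 5 - 8 \cdot 6 = 5 - 48 = -43$)
$11 J + V = 11 \left(-43\right) - 55 = -473 - 55 = -528$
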